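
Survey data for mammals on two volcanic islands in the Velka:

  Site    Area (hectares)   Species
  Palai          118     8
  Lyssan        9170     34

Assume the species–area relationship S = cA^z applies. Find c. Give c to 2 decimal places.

1.64

z = ln(S₂/S₁) / ln(A₂/A₁) = ln(34/8) / ln(9170/118) = 1.4469 / 4.3530 = 0.3324
c = S₁ / A₁^z = 8 / 118^0.3324 = 8 / 4.883 = 1.638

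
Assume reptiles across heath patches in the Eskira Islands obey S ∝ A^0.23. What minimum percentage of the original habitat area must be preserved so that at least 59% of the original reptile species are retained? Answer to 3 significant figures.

10.1%

Need (A_new/A_old)^0.23 = 0.59, so A_new/A_old = 0.59^(1/0.23) = 0.59^4.348
ln(A_new/A_old) = ln 0.59 / 0.23 = -0.5276 / 0.23 = -2.2941
A_new/A_old = e^-2.2941 ≈ 0.1009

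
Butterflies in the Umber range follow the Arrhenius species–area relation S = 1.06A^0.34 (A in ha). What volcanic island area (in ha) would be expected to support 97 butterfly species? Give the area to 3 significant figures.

588000 ha

97 = 1.06 × A^0.34  ⇒  A^0.34 = 97/1.06 = 91.51
ln A = ln(91.51) / 0.34 = 4.5164 / 0.34 = 13.2837
A = e^13.2837 ≈ 587513 ha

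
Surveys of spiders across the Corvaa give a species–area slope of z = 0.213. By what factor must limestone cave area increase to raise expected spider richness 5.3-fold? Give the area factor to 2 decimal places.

2513.95

(A₂/A₁)^0.213 = 5.3, so A₂/A₁ = 5.3^(1/0.213) = 5.3^4.695
ln(A₂/A₁) = ln 5.3 / 0.213 = 1.6677 / 0.213 = 7.8296
A₂/A₁ = e^7.8296 ≈ 2514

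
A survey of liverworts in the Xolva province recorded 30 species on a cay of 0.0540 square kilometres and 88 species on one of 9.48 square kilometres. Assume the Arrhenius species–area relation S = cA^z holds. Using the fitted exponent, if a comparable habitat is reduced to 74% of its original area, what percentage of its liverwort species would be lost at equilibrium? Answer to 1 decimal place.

z = ln(88/30) / ln(9.48/0.054) = 1.0761 / 5.1680 = 0.2082
S_new/S_old = (A_new/A_old)^z = 0.74^0.2082 = exp(0.2082 × -0.3011) = 0.9392
Fraction lost = 1 − 0.9392 = 0.06077

6.1%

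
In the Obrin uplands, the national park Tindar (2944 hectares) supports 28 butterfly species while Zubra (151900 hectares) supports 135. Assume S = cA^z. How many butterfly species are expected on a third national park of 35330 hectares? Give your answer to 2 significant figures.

z = ln(135/28) / ln(151900/2944) = 1.5731 / 3.9435 = 0.3989
c = 28 / 2944^0.3989 = 28 / 24.2 = 1.157
S₃ = 1.157 × 35330^0.3989 = 1.157 × 65.21 ≈ 75.45

75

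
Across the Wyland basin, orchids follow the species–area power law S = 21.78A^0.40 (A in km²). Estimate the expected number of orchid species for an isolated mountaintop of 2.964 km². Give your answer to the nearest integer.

34 species

S = 21.78 × 2.964^0.4 = 21.78 × 1.544 ≈ 33.64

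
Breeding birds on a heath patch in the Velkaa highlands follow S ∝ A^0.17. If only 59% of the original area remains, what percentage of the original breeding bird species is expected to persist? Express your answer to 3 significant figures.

91.4%

S_new/S_old = (A_new/A_old)^z = 0.59^0.17
= exp(0.17 × ln 0.59) = exp(0.17 × -0.5276) = exp(-0.0897) ≈ 0.9142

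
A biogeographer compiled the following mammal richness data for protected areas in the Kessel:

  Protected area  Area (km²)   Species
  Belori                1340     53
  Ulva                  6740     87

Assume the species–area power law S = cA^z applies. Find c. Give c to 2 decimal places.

5.82

z = ln(S₂/S₁) / ln(A₂/A₁) = ln(87/53) / ln(6740/1340) = 0.4956 / 1.6154 = 0.3068
c = S₁ / A₁^z = 53 / 1340^0.3068 = 53 / 9.108 = 5.819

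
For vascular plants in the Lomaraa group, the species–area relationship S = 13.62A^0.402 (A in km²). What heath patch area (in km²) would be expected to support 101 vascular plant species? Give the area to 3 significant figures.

101 = 13.62 × A^0.402  ⇒  A^0.402 = 101/13.62 = 7.416
ln A = ln(7.416) / 0.402 = 2.0036 / 0.402 = 4.9840
A = e^4.9840 ≈ 146.1 km²

146 km²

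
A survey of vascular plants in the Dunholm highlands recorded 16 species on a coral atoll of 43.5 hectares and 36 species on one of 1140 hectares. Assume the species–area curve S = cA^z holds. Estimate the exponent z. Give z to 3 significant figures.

Taking logs: ln S = ln c + z ln A, so z = (ln S₂ − ln S₁)/(ln A₂ − ln A₁).
z = ln(36/16) / ln(1140/43.5) = ln(2.25) / ln(26.21) = 0.8109 / 3.2660 = 0.2483

0.248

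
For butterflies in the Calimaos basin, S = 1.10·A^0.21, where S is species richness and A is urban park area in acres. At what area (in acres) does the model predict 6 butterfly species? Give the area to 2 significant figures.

3200 acres

6 = 1.1 × A^0.21  ⇒  A^0.21 = 6/1.1 = 5.455
ln A = ln(5.455) / 0.21 = 1.6964 / 0.21 = 8.0783
A = e^8.0783 ≈ 3224 acres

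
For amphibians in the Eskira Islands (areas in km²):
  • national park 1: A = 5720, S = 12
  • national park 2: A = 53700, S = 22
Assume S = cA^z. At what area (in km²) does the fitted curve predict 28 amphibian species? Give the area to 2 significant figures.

130000 km²

z = ln(22/12) / ln(53700/5720) = 0.6061 / 2.2394 = 0.2707
c = 12 / 5720^0.2707 = 12 / 10.4 = 1.154
A = (28/1.154)^(1/0.2707) ⇒ ln A = ln(24.26)/0.2707 = 11.7822
A = e^11.7822 ≈ 130898 km²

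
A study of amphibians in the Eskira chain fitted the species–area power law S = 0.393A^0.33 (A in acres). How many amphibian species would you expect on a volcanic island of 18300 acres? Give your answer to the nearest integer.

S = 0.393 × 18300^0.33
ln S = ln 0.393 + 0.33 × ln 18300 = -0.9339 + 0.33 × 9.8147 = 2.3049
S = e^2.3049 ≈ 10.02

10 species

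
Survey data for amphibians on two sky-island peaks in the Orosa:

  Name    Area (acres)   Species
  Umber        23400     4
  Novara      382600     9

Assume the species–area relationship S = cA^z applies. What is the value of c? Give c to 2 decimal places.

z = ln(S₂/S₁) / ln(A₂/A₁) = ln(9/4) / ln(382600/23400) = 0.8109 / 2.7943 = 0.2902
c = S₁ / A₁^z = 4 / 23400^0.2902 = 4 / 18.54 = 0.2158

0.22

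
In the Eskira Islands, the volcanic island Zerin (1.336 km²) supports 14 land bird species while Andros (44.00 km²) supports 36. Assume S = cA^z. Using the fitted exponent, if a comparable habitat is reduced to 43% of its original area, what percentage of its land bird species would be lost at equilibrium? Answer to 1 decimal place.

20.4%

z = ln(36/14) / ln(44/1.336) = 0.9445 / 3.4945 = 0.2703
S_new/S_old = (A_new/A_old)^z = 0.43^0.2703 = exp(0.2703 × -0.8440) = 0.796
Fraction lost = 1 − 0.796 = 0.204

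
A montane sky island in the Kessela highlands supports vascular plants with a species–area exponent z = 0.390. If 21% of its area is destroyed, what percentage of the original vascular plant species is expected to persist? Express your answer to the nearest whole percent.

91%

S_new/S_old = (A_new/A_old)^z = 0.79^0.39
= exp(0.39 × ln 0.79) = exp(0.39 × -0.2357) = exp(-0.0919) ≈ 0.9122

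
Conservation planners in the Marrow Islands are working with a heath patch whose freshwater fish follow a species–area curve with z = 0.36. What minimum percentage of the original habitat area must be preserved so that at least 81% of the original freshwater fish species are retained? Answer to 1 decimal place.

55.7%

Need (A_new/A_old)^0.36 = 0.81, so A_new/A_old = 0.81^(1/0.36) = 0.81^2.778
ln(A_new/A_old) = ln 0.81 / 0.36 = -0.2107 / 0.36 = -0.5853
A_new/A_old = e^-0.5853 ≈ 0.5569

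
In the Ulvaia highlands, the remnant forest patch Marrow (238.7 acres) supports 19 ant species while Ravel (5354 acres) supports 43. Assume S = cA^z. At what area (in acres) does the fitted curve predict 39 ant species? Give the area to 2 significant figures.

z = ln(43/19) / ln(5354/238.7) = 0.8168 / 3.1104 = 0.2626
c = 19 / 238.7^0.2626 = 19 / 4.211 = 4.512
A = (39/4.512)^(1/0.2626) ⇒ ln A = ln(8.644)/0.2626 = 8.2138
A = e^8.2138 ≈ 3691 acres

3700 acres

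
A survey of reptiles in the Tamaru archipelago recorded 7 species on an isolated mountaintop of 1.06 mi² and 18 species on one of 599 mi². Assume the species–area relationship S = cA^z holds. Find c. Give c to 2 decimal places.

6.94

z = ln(S₂/S₁) / ln(A₂/A₁) = ln(18/7) / ln(599/1.06) = 0.9445 / 6.3370 = 0.1490
c = S₁ / A₁^z = 7 / 1.06^0.1490 = 7 / 1.009 = 6.939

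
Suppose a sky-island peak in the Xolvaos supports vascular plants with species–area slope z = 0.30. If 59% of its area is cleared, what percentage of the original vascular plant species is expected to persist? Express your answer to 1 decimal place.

S_new/S_old = (A_new/A_old)^z = 0.41^0.3
= exp(0.3 × ln 0.41) = exp(0.3 × -0.8916) = exp(-0.2675) ≈ 0.7653

76.5%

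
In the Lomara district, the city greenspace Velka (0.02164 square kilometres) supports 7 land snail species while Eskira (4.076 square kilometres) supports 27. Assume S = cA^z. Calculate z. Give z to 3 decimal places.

Taking logs: ln S = ln c + z ln A, so z = (ln S₂ − ln S₁)/(ln A₂ − ln A₁).
z = ln(27/7) / ln(4.076/0.02164) = ln(3.857) / ln(188.4) = 1.3499 / 5.2383 = 0.2577

0.258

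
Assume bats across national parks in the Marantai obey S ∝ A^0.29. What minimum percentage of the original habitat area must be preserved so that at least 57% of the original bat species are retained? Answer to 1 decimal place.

14.4%

Need (A_new/A_old)^0.29 = 0.57, so A_new/A_old = 0.57^(1/0.29) = 0.57^3.448
ln(A_new/A_old) = ln 0.57 / 0.29 = -0.5621 / 0.29 = -1.9383
A_new/A_old = e^-1.9383 ≈ 0.1439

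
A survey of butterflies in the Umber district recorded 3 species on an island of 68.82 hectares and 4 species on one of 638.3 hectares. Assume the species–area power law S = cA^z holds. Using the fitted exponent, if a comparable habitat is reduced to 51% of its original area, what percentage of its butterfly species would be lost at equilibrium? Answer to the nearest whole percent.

8%

z = ln(4/3) / ln(638.3/68.82) = 0.2877 / 2.2273 = 0.1292
S_new/S_old = (A_new/A_old)^z = 0.51^0.1292 = exp(0.1292 × -0.6733) = 0.9167
Fraction lost = 1 − 0.9167 = 0.0833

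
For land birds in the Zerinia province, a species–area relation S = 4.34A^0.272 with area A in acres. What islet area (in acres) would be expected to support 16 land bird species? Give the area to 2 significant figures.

16 = 4.34 × A^0.272  ⇒  A^0.272 = 16/4.34 = 3.687
ln A = ln(3.687) / 0.272 = 1.3047 / 0.272 = 4.7967
A = e^4.7967 ≈ 121.1 acres

120 acres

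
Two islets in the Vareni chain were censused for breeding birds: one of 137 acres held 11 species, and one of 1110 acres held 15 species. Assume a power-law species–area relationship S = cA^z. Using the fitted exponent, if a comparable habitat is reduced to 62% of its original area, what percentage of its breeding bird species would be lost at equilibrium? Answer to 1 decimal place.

z = ln(15/11) / ln(1110/137) = 0.3102 / 2.0921 = 0.1482
S_new/S_old = (A_new/A_old)^z = 0.62^0.1482 = exp(0.1482 × -0.4780) = 0.9316
Fraction lost = 1 − 0.9316 = 0.06842

6.8%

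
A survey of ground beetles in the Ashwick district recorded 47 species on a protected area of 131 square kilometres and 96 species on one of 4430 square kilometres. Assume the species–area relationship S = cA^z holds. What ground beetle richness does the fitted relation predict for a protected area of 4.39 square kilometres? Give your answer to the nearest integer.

z = ln(96/47) / ln(4430/131) = 0.7142 / 3.5210 = 0.2028
c = 47 / 131^0.2028 = 47 / 2.688 = 17.48
S₃ = 17.48 × 4.39^0.2028 = 17.48 × 1.35 ≈ 23.6

24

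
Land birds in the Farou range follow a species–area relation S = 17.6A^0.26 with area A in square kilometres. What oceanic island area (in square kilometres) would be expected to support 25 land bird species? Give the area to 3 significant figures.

25 = 17.6 × A^0.26  ⇒  A^0.26 = 25/17.6 = 1.42
ln A = ln(1.42) / 0.26 = 0.3510 / 0.26 = 1.3499
A = e^1.3499 ≈ 3.857 square kilometres

3.86 square kilometres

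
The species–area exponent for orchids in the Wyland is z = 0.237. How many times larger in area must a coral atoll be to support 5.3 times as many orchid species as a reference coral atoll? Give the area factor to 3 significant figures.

(A₂/A₁)^0.237 = 5.3, so A₂/A₁ = 5.3^(1/0.237) = 5.3^4.219
ln(A₂/A₁) = ln 5.3 / 0.237 = 1.6677 / 0.237 = 7.0367
A₂/A₁ = e^7.0367 ≈ 1138

1140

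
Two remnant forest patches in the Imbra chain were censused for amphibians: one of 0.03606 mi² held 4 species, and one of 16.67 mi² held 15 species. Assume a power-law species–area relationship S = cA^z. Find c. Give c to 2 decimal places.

z = ln(S₂/S₁) / ln(A₂/A₁) = ln(15/4) / ln(16.67/0.03606) = 1.3218 / 6.1362 = 0.2154
c = S₁ / A₁^z = 4 / 0.03606^0.2154 = 4 / 0.4889 = 8.182

8.18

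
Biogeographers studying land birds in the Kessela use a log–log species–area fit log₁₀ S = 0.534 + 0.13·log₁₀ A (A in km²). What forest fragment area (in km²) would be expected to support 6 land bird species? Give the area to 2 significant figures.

6 = 3.42 × A^0.13  ⇒  A^0.13 = 6/3.42 = 1.754
ln A = ln(1.754) / 0.13 = 0.5622 / 0.13 = 4.3245
A = e^4.3245 ≈ 75.52 km²

76 km²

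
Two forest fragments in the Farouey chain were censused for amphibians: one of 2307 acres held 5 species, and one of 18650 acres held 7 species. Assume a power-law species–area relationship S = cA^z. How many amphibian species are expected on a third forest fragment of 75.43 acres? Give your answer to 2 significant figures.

2.9

z = ln(7/5) / ln(18650/2307) = 0.3365 / 2.0899 = 0.1610
c = 5 / 2307^0.1610 = 5 / 3.479 = 1.437
S₃ = 1.437 × 75.43^0.1610 = 1.437 × 2.006 ≈ 2.883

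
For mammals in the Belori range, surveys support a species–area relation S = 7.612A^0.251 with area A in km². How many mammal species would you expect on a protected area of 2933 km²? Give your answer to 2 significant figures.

S = 7.612 × 2933^0.251
ln S = ln 7.612 + 0.251 × ln 2933 = 2.0297 + 0.251 × 7.9838 = 4.0337
S = e^4.0337 ≈ 56.47

56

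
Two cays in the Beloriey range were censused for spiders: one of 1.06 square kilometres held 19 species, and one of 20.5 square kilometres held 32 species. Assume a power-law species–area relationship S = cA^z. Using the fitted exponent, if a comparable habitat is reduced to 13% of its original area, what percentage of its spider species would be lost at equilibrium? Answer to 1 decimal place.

30.2%

z = ln(32/19) / ln(20.5/1.06) = 0.5213 / 2.9622 = 0.1760
S_new/S_old = (A_new/A_old)^z = 0.13^0.1760 = exp(0.1760 × -2.0402) = 0.6983
Fraction lost = 1 − 0.6983 = 0.3017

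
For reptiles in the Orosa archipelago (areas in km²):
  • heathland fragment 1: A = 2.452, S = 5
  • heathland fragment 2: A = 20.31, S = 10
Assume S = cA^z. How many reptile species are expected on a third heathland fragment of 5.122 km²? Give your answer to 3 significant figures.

6.37

z = ln(10/5) / ln(20.31/2.452) = 0.6931 / 2.1142 = 0.3279
c = 5 / 2.452^0.3279 = 5 / 1.342 = 3.726
S₃ = 3.726 × 5.122^0.3279 = 3.726 × 1.708 ≈ 6.366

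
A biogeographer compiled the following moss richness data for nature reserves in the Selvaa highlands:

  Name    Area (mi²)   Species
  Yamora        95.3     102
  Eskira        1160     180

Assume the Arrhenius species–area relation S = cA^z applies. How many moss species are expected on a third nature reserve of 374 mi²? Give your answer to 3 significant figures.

z = ln(180/102) / ln(1160/95.3) = 0.5680 / 2.4991 = 0.2273
c = 102 / 95.3^0.2273 = 102 / 2.817 = 36.21
S₃ = 36.21 × 374^0.2273 = 36.21 × 3.844 ≈ 139.2

139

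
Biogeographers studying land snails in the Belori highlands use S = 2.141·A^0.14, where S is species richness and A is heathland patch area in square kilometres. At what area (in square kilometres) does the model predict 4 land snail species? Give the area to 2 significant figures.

87 square kilometres

4 = 2.141 × A^0.14  ⇒  A^0.14 = 4/2.141 = 1.868
ln A = ln(1.868) / 0.14 = 0.6250 / 0.14 = 4.4644
A = e^4.4644 ≈ 86.87 square kilometres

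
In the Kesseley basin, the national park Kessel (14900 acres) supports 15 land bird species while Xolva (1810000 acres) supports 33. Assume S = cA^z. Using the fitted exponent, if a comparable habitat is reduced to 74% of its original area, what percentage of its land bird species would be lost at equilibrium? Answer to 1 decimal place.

4.8%

z = ln(33/15) / ln(1810000/14900) = 0.7885 / 4.7997 = 0.1643
S_new/S_old = (A_new/A_old)^z = 0.74^0.1643 = exp(0.1643 × -0.3011) = 0.9517
Fraction lost = 1 − 0.9517 = 0.04826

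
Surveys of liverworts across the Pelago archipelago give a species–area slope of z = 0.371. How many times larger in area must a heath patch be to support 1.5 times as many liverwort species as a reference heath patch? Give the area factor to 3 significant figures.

2.98

(A₂/A₁)^0.371 = 1.5, so A₂/A₁ = 1.5^(1/0.371) = 1.5^2.695
ln(A₂/A₁) = ln 1.5 / 0.371 = 0.4055 / 0.371 = 1.0929
A₂/A₁ = e^1.0929 ≈ 2.983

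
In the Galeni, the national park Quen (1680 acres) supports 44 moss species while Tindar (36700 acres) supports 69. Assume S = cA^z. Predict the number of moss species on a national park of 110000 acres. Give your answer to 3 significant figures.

81.0

z = ln(69/44) / ln(36700/1680) = 0.4499 / 3.0840 = 0.1459
c = 44 / 1680^0.1459 = 44 / 2.955 = 14.89
S₃ = 14.89 × 110000^0.1459 = 14.89 × 5.439 ≈ 80.98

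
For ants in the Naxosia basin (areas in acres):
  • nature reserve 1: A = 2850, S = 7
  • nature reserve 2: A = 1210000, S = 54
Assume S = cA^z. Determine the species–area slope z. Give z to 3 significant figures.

Taking logs: ln S = ln c + z ln A, so z = (ln S₂ − ln S₁)/(ln A₂ − ln A₁).
z = ln(54/7) / ln(1210000/2850) = ln(7.714) / ln(424.6) = 2.0431 / 6.0511 = 0.3376

0.338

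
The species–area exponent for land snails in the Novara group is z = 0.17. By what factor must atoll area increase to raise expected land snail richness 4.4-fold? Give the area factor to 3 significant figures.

6100

(A₂/A₁)^0.17 = 4.4, so A₂/A₁ = 4.4^(1/0.17) = 4.4^5.882
ln(A₂/A₁) = ln 4.4 / 0.17 = 1.4816 / 0.17 = 8.7153
A₂/A₁ = e^8.7153 ≈ 6096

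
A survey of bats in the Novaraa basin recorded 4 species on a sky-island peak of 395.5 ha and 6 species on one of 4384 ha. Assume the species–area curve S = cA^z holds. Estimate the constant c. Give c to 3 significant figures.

z = ln(S₂/S₁) / ln(A₂/A₁) = ln(6/4) / ln(4384/395.5) = 0.4055 / 2.4056 = 0.1686
c = S₁ / A₁^z = 4 / 395.5^0.1686 = 4 / 2.74 = 1.46

1.46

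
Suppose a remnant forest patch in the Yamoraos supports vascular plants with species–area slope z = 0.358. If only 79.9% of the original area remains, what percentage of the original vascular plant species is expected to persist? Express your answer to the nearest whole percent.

92%

S_new/S_old = (A_new/A_old)^z = 0.799^0.358
= exp(0.358 × ln 0.799) = exp(0.358 × -0.2244) = exp(-0.0803) ≈ 0.9228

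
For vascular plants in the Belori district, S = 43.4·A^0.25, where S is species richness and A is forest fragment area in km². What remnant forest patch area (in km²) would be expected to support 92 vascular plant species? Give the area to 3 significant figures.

92 = 43.4 × A^0.25  ⇒  A^0.25 = 92/43.4 = 2.12
ln A = ln(2.12) / 0.25 = 0.7513 / 0.25 = 3.0053
A = e^3.0053 ≈ 20.19 km²

20.2 km²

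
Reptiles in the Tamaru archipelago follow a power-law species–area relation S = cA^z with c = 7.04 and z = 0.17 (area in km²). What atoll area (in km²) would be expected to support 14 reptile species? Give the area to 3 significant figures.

14 = 7.04 × A^0.17  ⇒  A^0.17 = 14/7.04 = 1.989
ln A = ln(1.989) / 0.17 = 0.6874 / 0.17 = 4.0438
A = e^4.0438 ≈ 57.04 km²

57.0 km²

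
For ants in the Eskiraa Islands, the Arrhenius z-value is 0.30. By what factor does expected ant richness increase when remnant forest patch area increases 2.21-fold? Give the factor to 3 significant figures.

S₂/S₁ = (A₂/A₁)^z = 2.21^0.3
ln(S₂/S₁) = 0.3 × ln 2.21 = 0.3 × 0.7930 = 0.2379
S₂/S₁ = e^0.2379 ≈ 1.269

1.27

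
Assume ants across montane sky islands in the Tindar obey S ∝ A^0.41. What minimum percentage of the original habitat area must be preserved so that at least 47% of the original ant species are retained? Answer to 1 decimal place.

15.9%

Need (A_new/A_old)^0.41 = 0.47, so A_new/A_old = 0.47^(1/0.41) = 0.47^2.439
ln(A_new/A_old) = ln 0.47 / 0.41 = -0.7550 / 0.41 = -1.8415
A_new/A_old = e^-1.8415 ≈ 0.1586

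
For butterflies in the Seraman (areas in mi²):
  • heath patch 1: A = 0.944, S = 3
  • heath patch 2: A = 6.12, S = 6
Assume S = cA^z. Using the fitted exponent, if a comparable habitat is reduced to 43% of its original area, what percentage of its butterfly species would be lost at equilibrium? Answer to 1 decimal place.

26.9%

z = ln(6/3) / ln(6.12/0.944) = 0.6931 / 1.8692 = 0.3708
S_new/S_old = (A_new/A_old)^z = 0.43^0.3708 = exp(0.3708 × -0.8440) = 0.7313
Fraction lost = 1 − 0.7313 = 0.2687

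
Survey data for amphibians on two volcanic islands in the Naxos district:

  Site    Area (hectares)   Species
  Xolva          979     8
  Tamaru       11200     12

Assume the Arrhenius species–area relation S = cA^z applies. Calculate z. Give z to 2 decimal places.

Taking logs: ln S = ln c + z ln A, so z = (ln S₂ − ln S₁)/(ln A₂ − ln A₁).
z = ln(12/8) / ln(11200/979) = ln(1.5) / ln(11.44) = 0.4055 / 2.4371 = 0.1664

0.17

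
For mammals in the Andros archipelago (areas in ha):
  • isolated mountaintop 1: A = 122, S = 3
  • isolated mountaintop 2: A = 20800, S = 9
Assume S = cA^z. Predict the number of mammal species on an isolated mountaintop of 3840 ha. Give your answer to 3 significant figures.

z = ln(9/3) / ln(20800/122) = 1.0986 / 5.1387 = 0.2138
c = 3 / 122^0.2138 = 3 / 2.793 = 1.074
S₃ = 1.074 × 3840^0.2138 = 1.074 × 5.839 ≈ 6.272

6.27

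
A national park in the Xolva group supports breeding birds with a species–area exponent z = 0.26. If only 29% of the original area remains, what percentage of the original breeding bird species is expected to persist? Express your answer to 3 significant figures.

S_new/S_old = (A_new/A_old)^z = 0.29^0.26
= exp(0.26 × ln 0.29) = exp(0.26 × -1.2379) = exp(-0.3218) ≈ 0.7248

72.5%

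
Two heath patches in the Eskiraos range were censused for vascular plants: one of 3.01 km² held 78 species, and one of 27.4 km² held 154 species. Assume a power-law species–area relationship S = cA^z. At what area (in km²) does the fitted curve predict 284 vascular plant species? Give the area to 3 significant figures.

200 km²

z = ln(154/78) / ln(27.4/3.01) = 0.6802 / 2.2086 = 0.3080
c = 78 / 3.01^0.3080 = 78 / 1.404 = 55.55
A = (284/55.55)^(1/0.3080) ⇒ ln A = ln(5.112)/0.3080 = 5.2976
A = e^5.2976 ≈ 199.9 km²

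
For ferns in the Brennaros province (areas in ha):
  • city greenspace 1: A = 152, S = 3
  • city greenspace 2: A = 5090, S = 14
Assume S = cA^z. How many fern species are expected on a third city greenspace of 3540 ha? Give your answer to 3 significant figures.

11.9

z = ln(14/3) / ln(5090/152) = 1.5404 / 3.5112 = 0.4387
c = 3 / 152^0.4387 = 3 / 9.062 = 0.331
S₃ = 0.331 × 3540^0.4387 = 0.331 × 36.06 ≈ 11.94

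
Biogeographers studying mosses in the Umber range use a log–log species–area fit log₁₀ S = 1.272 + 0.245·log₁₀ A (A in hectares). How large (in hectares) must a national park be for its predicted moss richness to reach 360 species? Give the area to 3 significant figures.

175000 hectares

360 = 18.71 × A^0.245  ⇒  A^0.245 = 360/18.71 = 19.24
ln A = ln(19.24) / 0.245 = 2.9572 / 0.245 = 12.0703
A = e^12.0703 ≈ 174603 hectares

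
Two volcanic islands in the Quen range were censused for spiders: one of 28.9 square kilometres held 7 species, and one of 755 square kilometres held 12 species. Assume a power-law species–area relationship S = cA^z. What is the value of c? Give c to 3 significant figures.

4.02

z = ln(S₂/S₁) / ln(A₂/A₁) = ln(12/7) / ln(755/28.9) = 0.5390 / 3.2629 = 0.1652
c = S₁ / A₁^z = 7 / 28.9^0.1652 = 7 / 1.743 = 4.016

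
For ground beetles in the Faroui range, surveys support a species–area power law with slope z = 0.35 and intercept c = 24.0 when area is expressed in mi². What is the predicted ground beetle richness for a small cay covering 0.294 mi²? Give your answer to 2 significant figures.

16

S = 24 × 0.294^0.35 = 24 × 0.6515 ≈ 15.64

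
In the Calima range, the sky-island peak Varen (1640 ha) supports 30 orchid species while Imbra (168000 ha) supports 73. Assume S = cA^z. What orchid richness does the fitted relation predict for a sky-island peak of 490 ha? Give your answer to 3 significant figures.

z = ln(73/30) / ln(168000/1640) = 0.8893 / 4.6293 = 0.1921
c = 30 / 1640^0.1921 = 30 / 4.145 = 7.237
S₃ = 7.237 × 490^0.1921 = 7.237 × 3.287 ≈ 23.79

23.8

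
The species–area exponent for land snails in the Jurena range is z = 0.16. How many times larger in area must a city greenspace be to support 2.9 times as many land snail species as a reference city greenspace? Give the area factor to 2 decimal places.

776.22

(A₂/A₁)^0.16 = 2.9, so A₂/A₁ = 2.9^(1/0.16) = 2.9^6.25
ln(A₂/A₁) = ln 2.9 / 0.16 = 1.0647 / 0.16 = 6.6544
A₂/A₁ = e^6.6544 ≈ 776.2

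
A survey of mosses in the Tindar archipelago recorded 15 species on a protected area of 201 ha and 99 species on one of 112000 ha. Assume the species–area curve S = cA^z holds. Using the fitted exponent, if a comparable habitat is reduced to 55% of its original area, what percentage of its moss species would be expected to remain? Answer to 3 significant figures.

z = ln(99/15) / ln(112000/201) = 1.8871 / 6.3229 = 0.2984
S_new/S_old = (A_new/A_old)^z = 0.55^0.2984 = exp(0.2984 × -0.5978) = 0.8366

83.7%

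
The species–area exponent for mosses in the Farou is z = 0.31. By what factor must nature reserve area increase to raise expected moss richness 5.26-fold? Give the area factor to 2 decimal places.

211.72

(A₂/A₁)^0.31 = 5.26, so A₂/A₁ = 5.26^(1/0.31) = 5.26^3.226
ln(A₂/A₁) = ln 5.26 / 0.31 = 1.6601 / 0.31 = 5.3553
A₂/A₁ = e^5.3553 ≈ 211.7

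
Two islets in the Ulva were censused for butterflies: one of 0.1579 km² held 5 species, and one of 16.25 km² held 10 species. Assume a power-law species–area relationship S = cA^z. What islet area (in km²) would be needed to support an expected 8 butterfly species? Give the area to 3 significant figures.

z = ln(10/5) / ln(16.25/0.1579) = 0.6931 / 4.6339 = 0.1496
c = 5 / 0.1579^0.1496 = 5 / 0.7587 = 6.59
A = (8/6.59)^(1/0.1496) ⇒ ln A = ln(1.214)/0.1496 = 1.2963
A = e^1.2963 ≈ 3.656 km²

3.66 km²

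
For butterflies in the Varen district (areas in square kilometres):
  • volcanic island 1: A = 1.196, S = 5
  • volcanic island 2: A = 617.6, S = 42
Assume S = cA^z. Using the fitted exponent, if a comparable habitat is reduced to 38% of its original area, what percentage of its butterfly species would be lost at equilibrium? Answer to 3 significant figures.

28.1%

z = ln(42/5) / ln(617.6/1.196) = 2.1282 / 6.2469 = 0.3407
S_new/S_old = (A_new/A_old)^z = 0.38^0.3407 = exp(0.3407 × -0.9676) = 0.7192
Fraction lost = 1 − 0.7192 = 0.2808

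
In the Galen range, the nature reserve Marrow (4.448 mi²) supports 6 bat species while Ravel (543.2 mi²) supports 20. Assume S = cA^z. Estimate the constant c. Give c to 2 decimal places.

z = ln(S₂/S₁) / ln(A₂/A₁) = ln(20/6) / ln(543.2/4.448) = 1.2040 / 4.8050 = 0.2506
c = S₁ / A₁^z = 6 / 4.448^0.2506 = 6 / 1.453 = 4.128

4.13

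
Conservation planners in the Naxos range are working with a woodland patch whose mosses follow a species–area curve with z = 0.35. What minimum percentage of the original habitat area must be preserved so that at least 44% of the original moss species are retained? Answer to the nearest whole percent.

10%

Need (A_new/A_old)^0.35 = 0.44, so A_new/A_old = 0.44^(1/0.35) = 0.44^2.857
ln(A_new/A_old) = ln 0.44 / 0.35 = -0.8210 / 0.35 = -2.3457
A_new/A_old = e^-2.3457 ≈ 0.09578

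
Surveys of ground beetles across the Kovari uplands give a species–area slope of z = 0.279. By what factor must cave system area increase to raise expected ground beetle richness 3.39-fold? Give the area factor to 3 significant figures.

(A₂/A₁)^0.279 = 3.39, so A₂/A₁ = 3.39^(1/0.279) = 3.39^3.584
ln(A₂/A₁) = ln 3.39 / 0.279 = 1.2208 / 0.279 = 4.3757
A₂/A₁ = e^4.3757 ≈ 79.5

79.5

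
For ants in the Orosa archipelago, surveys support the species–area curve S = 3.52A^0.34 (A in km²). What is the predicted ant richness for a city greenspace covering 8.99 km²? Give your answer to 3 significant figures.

S = 3.52 × 8.99^0.34
ln S = ln 3.52 + 0.34 × ln 8.99 = 1.2585 + 0.34 × 2.1961 = 2.0051
S = e^2.0051 ≈ 7.427

7.43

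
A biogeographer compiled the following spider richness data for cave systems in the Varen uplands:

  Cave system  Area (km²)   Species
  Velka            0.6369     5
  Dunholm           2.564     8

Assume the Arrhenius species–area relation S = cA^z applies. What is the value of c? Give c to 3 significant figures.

z = ln(S₂/S₁) / ln(A₂/A₁) = ln(8/5) / ln(2.564/0.6369) = 0.4700 / 1.3927 = 0.3375
c = S₁ / A₁^z = 5 / 0.6369^0.3375 = 5 / 0.8588 = 5.822

5.82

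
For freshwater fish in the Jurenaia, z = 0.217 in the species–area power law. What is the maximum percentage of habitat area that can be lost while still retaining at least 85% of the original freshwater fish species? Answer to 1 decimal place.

52.7%

Need (A_new/A_old)^0.217 = 0.85, so A_new/A_old = 0.85^(1/0.217) = 0.85^4.608
ln(A_new/A_old) = ln 0.85 / 0.217 = -0.1625 / 0.217 = -0.7489
A_new/A_old = e^-0.7489 ≈ 0.4729
Fraction that can be lost = 1 − 0.4729 = 0.5271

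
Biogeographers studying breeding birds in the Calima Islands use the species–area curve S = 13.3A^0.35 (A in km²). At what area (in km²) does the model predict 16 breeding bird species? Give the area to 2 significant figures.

1.7 km²

16 = 13.3 × A^0.35  ⇒  A^0.35 = 16/13.3 = 1.203
ln A = ln(1.203) / 0.35 = 0.1848 / 0.35 = 0.5281
A = e^0.5281 ≈ 1.696 km²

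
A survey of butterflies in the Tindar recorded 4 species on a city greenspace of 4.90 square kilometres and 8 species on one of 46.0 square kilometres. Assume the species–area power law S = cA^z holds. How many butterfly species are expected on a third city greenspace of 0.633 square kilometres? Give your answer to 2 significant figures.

2.1

z = ln(8/4) / ln(46/4.9) = 0.6931 / 2.2394 = 0.3095
c = 4 / 4.9^0.3095 = 4 / 1.635 = 2.446
S₃ = 2.446 × 0.633^0.3095 = 2.446 × 0.868 ≈ 2.123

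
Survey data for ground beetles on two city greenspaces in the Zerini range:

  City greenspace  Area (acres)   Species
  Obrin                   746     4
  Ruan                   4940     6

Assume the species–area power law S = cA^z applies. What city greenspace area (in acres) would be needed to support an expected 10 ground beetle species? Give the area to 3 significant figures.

53500 acres

z = ln(6/4) / ln(4940/746) = 0.4055 / 1.8904 = 0.2145
c = 4 / 746^0.2145 = 4 / 4.132 = 0.968
A = (10/0.968)^(1/0.2145) ⇒ ln A = ln(10.33)/0.2145 = 10.8867
A = e^10.8867 ≈ 53463 acres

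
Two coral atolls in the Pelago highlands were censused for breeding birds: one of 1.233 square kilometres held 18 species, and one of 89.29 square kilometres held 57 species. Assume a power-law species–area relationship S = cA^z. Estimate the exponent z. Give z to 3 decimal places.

Taking logs: ln S = ln c + z ln A, so z = (ln S₂ − ln S₁)/(ln A₂ − ln A₁).
z = ln(57/18) / ln(89.29/1.233) = ln(3.167) / ln(72.42) = 1.1527 / 4.2824 = 0.2692

0.269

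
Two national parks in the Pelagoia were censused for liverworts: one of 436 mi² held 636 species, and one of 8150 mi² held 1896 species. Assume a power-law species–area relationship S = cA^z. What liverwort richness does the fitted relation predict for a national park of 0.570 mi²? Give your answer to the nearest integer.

z = ln(1896/636) / ln(8150/436) = 1.0923 / 2.9281 = 0.3730
c = 636 / 436^0.3730 = 636 / 9.652 = 65.89
S₃ = 65.89 × 0.57^0.3730 = 65.89 × 0.8108 ≈ 53.43

53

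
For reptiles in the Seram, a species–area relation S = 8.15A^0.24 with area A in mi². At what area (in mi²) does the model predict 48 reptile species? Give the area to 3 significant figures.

1620 mi²

48 = 8.15 × A^0.24  ⇒  A^0.24 = 48/8.15 = 5.89
ln A = ln(5.89) / 0.24 = 1.7732 / 0.24 = 7.3883
A = e^7.3883 ≈ 1617 mi²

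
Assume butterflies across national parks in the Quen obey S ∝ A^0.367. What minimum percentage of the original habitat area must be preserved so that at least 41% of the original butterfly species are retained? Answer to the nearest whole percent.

9%

Need (A_new/A_old)^0.367 = 0.41, so A_new/A_old = 0.41^(1/0.367) = 0.41^2.725
ln(A_new/A_old) = ln 0.41 / 0.367 = -0.8916 / 0.367 = -2.4294
A_new/A_old = e^-2.4294 ≈ 0.08809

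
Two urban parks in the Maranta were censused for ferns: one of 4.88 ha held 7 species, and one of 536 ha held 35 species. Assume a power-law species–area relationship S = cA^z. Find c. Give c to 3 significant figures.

4.07

z = ln(S₂/S₁) / ln(A₂/A₁) = ln(35/7) / ln(536/4.88) = 1.6094 / 4.6990 = 0.3425
c = S₁ / A₁^z = 7 / 4.88^0.3425 = 7 / 1.721 = 4.067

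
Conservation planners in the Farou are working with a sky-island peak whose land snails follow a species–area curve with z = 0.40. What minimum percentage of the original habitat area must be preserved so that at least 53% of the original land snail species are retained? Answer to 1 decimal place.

20.4%

Need (A_new/A_old)^0.4 = 0.53, so A_new/A_old = 0.53^(1/0.4) = 0.53^2.5
ln(A_new/A_old) = ln 0.53 / 0.4 = -0.6349 / 0.4 = -1.5872
A_new/A_old = e^-1.5872 ≈ 0.2045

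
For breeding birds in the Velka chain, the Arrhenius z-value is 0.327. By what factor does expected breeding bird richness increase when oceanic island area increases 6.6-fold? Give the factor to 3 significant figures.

S₂/S₁ = (A₂/A₁)^z = 6.6^0.327
ln(S₂/S₁) = 0.327 × ln 6.6 = 0.327 × 1.8871 = 0.6171
S₂/S₁ = e^0.6171 ≈ 1.853

1.85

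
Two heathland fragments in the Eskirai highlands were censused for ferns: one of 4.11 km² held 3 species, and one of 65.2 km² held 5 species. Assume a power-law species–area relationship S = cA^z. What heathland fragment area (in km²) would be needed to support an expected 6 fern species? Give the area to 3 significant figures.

z = ln(5/3) / ln(65.2/4.11) = 0.5108 / 2.7640 = 0.1848
c = 3 / 4.11^0.1848 = 3 / 1.299 = 2.31
A = (6/2.31)^(1/0.1848) ⇒ ln A = ln(2.597)/0.1848 = 5.1640
A = e^5.1640 ≈ 174.9 km²

175 km²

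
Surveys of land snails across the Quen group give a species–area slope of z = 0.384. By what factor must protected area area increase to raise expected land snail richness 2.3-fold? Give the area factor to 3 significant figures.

8.75

(A₂/A₁)^0.384 = 2.3, so A₂/A₁ = 2.3^(1/0.384) = 2.3^2.604
ln(A₂/A₁) = ln 2.3 / 0.384 = 0.8329 / 0.384 = 2.1690
A₂/A₁ = e^2.1690 ≈ 8.75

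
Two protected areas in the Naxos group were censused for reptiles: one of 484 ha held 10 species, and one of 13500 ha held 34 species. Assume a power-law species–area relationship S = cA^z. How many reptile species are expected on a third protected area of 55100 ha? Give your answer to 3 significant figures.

57.0

z = ln(34/10) / ln(13500/484) = 1.2238 / 3.3284 = 0.3677
c = 10 / 484^0.3677 = 10 / 9.709 = 1.03
S₃ = 1.03 × 55100^0.3677 = 1.03 × 55.36 ≈ 57.02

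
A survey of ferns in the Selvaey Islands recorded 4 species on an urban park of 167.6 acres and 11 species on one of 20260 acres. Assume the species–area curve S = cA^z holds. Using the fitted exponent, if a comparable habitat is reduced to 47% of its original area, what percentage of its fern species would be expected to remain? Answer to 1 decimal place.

85.3%

z = ln(11/4) / ln(20260/167.6) = 1.0116 / 4.7948 = 0.2110
S_new/S_old = (A_new/A_old)^z = 0.47^0.2110 = exp(0.2110 × -0.7550) = 0.8527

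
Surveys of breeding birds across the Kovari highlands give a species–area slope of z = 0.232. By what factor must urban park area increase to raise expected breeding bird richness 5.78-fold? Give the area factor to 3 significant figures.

1920

(A₂/A₁)^0.232 = 5.78, so A₂/A₁ = 5.78^(1/0.232) = 5.78^4.31
ln(A₂/A₁) = ln 5.78 / 0.232 = 1.7544 / 0.232 = 7.5621
A₂/A₁ = e^7.5621 ≈ 1924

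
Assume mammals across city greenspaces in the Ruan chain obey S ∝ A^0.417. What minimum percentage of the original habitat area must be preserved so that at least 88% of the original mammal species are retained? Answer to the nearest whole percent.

74%

Need (A_new/A_old)^0.417 = 0.88, so A_new/A_old = 0.88^(1/0.417) = 0.88^2.398
ln(A_new/A_old) = ln 0.88 / 0.417 = -0.1278 / 0.417 = -0.3066
A_new/A_old = e^-0.3066 ≈ 0.736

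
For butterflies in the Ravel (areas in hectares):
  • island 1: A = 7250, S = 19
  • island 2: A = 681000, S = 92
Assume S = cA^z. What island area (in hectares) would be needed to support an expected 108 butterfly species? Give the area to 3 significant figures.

z = ln(92/19) / ln(681000/7250) = 1.5773 / 4.5426 = 0.3472
c = 19 / 7250^0.3472 = 19 / 21.9 = 0.8676
A = (108/0.8676)^(1/0.3472) ⇒ ln A = ln(124.5)/0.3472 = 13.8931
A = e^13.8931 ≈ 1080661 hectares

1080000 hectares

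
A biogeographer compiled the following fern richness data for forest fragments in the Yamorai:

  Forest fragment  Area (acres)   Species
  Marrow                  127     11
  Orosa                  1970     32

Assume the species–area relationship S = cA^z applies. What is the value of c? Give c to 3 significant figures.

z = ln(S₂/S₁) / ln(A₂/A₁) = ln(32/11) / ln(1970/127) = 1.0678 / 2.7416 = 0.3895
c = S₁ / A₁^z = 11 / 127^0.3895 = 11 / 6.598 = 1.667

1.67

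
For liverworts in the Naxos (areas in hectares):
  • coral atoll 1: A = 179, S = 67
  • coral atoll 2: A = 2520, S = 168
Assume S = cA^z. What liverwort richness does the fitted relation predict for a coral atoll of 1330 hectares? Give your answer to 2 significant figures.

z = ln(168/67) / ln(2520/179) = 0.9193 / 2.6446 = 0.3476
c = 67 / 179^0.3476 = 67 / 6.069 = 11.04
S₃ = 11.04 × 1330^0.3476 = 11.04 × 12.19 ≈ 134.5

130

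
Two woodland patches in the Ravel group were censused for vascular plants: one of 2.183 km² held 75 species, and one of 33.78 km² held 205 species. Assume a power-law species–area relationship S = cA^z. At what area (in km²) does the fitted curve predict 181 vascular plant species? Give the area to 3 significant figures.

24.1 km²

z = ln(205/75) / ln(33.78/2.183) = 1.0055 / 2.7392 = 0.3671
c = 75 / 2.183^0.3671 = 75 / 1.332 = 56.31
A = (181/56.31)^(1/0.3671) ⇒ ln A = ln(3.214)/0.3671 = 3.1807
A = e^3.1807 ≈ 24.06 km²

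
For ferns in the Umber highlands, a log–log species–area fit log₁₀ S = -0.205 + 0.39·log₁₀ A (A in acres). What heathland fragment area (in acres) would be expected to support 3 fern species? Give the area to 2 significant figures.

3 = 0.6237 × A^0.39  ⇒  A^0.39 = 3/0.6237 = 4.81
ln A = ln(4.81) / 0.39 = 1.5706 / 0.39 = 4.0273
A = e^4.0273 ≈ 56.11 acres

56 acres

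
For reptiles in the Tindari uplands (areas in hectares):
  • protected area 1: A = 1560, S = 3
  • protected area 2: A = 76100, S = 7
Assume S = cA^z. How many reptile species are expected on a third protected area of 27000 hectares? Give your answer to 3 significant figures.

z = ln(7/3) / ln(76100/1560) = 0.8473 / 3.8874 = 0.2180
c = 3 / 1560^0.2180 = 3 / 4.966 = 0.6041
S₃ = 0.6041 × 27000^0.2180 = 0.6041 × 9.244 ≈ 5.585

5.58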